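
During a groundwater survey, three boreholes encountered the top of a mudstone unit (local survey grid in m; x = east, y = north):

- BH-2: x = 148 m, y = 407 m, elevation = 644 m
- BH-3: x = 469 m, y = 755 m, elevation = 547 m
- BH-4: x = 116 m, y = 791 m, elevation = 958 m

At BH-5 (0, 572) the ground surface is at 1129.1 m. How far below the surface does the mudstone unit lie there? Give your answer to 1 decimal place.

Two edge vectors: BH-2→BH-3 = (321, 348, -97), BH-2→BH-4 = (-32, 384, 314).
Normal n = (BH-2→BH-3) × (BH-2→BH-4) = (146520, -97690, 134400).
So ∂z/∂x = −n_x/n_z = −1.09018 and ∂z/∂y = −n_y/n_z = 0.72686.
Intercept c from BH-2: 644 + 161.35 − 295.83 = 509.51.
At (0, 572): z_contact = 0.00 + 415.76 + 509.51 = 925.28 m.
Depth below ground = 1129.1 − 925.28 = 203.8 m.

203.8 m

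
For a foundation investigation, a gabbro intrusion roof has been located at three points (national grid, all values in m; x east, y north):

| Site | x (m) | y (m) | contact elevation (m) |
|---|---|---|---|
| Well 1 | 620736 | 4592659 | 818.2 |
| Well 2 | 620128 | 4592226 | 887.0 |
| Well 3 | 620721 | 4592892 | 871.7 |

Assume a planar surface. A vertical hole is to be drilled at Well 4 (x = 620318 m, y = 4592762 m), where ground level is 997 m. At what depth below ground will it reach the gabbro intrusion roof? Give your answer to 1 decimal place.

46.3 m

Let the plane be z = a·x + b·y + c.
Well 2−Well 1: −608a − 433b = 68.8;  Well 3−Well 1: −15a + 233b = 53.5.
Solving gives a = −0.264552946, b = 0.212582428.
Then c = 818.2 − a·620736 − b·4592659 = −811282.86.
At (620318, 4592762): z_contact = −164106.95 + 976340.50 − 811282.86 = 950.68 m.
Depth below ground = 997 − 950.68 = 46.3 m.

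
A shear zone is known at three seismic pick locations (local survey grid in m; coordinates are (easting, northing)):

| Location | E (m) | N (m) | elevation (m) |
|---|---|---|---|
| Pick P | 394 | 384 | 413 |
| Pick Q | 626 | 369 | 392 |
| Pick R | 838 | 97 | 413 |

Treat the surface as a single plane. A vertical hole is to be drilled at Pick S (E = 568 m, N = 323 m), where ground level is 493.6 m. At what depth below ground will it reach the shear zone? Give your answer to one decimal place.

88.6 m

Two edge vectors: Pick P→Pick Q = (232, -15, -21), Pick P→Pick R = (444, -287, 0).
Normal n = (Pick P→Pick Q) × (Pick P→Pick R) = (-6027, -9324, -59924).
So ∂z/∂E = −n_x/n_z = −0.10058 and ∂z/∂N = −n_y/n_z = −0.15560.
Intercept c from Pick P: 413 + 39.63 + 59.75 = 512.38.
At (568, 323): z_contact = −57.13 − 50.26 + 512.38 = 404.99 m.
Depth below ground = 493.6 − 404.99 = 88.6 m.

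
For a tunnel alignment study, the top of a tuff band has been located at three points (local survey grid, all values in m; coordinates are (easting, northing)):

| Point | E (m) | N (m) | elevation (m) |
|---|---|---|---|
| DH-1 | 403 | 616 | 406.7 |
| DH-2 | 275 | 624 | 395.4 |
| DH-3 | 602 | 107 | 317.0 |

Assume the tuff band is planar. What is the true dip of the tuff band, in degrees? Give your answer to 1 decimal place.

13.4°

Two edge vectors: DH-1→DH-2 = (-128, 8, -11.3), DH-1→DH-3 = (199, -509, -89.7).
Normal n = (DH-1→DH-2) × (DH-1→DH-3) = (-6469.3, -13730.3, 63560).
So ∂z/∂E = −n_x/n_z = 0.10178 and ∂z/∂N = −n_y/n_z = 0.21602.
Gradient magnitude |∇z| = √(a² + b²) = √(0.01036 + 0.04667) = 0.23880.
True dip = arctan(0.23880) = 13.4°, dipping toward SSW (azimuth ≈ 205°).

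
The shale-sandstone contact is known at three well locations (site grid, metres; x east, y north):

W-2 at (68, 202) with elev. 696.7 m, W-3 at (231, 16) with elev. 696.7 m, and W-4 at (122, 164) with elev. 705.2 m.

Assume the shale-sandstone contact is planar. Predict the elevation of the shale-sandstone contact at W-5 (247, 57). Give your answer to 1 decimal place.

Two edge vectors: W-2→W-3 = (163, -186, 0), W-2→W-4 = (54, -38, 8.5).
Normal n = (W-2→W-3) × (W-2→W-4) = (-1581, -1385.5, 3850).
So ∂z/∂x = −n_x/n_z = 0.41065 and ∂z/∂y = −n_y/n_z = 0.35987.
Intercept c from W-2: 696.7 − 27.92 − 72.69 = 596.08.
At (247, 57): z = 101.4 + 20.5 + 596.08 = 718.0 m.

718.0 m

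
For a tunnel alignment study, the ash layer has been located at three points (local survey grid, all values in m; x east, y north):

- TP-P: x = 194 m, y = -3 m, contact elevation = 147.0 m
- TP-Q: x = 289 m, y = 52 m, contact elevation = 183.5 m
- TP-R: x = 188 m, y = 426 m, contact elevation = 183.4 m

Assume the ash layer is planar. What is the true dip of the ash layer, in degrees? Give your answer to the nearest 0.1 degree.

Two edge vectors: TP-P→TP-Q = (95, 55, 36.5), TP-P→TP-R = (-6, 429, 36.4).
Normal n = (TP-P→TP-Q) × (TP-P→TP-R) = (-13656.5, -3677, 41085).
So ∂z/∂x = −n_x/n_z = 0.33240 and ∂z/∂y = −n_y/n_z = 0.08950.
Gradient magnitude |∇z| = √(a² + b²) = √(0.11049 + 0.00801) = 0.34423.
True dip = arctan(0.34423) = 19.0°, dipping toward WSW (azimuth ≈ 255°).

19.0°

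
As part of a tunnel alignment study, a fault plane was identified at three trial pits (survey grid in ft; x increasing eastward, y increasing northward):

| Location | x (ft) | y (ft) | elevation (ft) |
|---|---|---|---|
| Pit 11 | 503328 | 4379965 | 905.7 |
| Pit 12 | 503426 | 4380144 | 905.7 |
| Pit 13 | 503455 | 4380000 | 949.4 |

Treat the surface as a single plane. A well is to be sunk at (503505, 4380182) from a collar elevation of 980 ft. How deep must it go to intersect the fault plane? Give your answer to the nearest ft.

51 ft

Let the plane be z = a·x + b·y + c.
Pit 12−Pit 11: 98a + 179b = 0;  Pit 13−Pit 11: 127a + 35b = 43.7.
Solving gives a = 0.40523753, b = −0.22186189.
Then c = 905.7 − a·503328 − b·4379965 = 768685.60.
At (503505, 4380182): z_contact = 204039.1 − 971795.4 + 768685.60 = 929.3 ft.
Depth below ground = 980 − 929.3 = 51 ft.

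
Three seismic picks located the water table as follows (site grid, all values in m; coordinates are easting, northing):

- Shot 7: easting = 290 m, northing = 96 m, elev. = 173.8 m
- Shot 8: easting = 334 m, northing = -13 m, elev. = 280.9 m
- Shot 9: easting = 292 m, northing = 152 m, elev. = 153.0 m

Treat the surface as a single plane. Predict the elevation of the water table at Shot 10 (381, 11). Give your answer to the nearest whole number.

Let the plane be z = a·easting + b·northing + c.
Shot 8−Shot 7: 44a − 109b = 107.1;  Shot 9−Shot 7: 2a + 56b = −20.8.
Solving gives a = 1.39090, b = −0.42110.
Then c = 173.8 − a·290 − b·96 = −189.14.
At (381, 11): z = 529.9 − 4.6 − 189.14 = 336.2 m.

336 m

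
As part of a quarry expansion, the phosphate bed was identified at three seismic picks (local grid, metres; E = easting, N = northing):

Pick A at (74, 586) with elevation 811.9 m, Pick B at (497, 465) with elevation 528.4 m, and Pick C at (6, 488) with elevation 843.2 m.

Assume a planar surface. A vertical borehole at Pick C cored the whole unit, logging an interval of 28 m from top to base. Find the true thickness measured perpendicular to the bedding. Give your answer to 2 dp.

23.51 m

Let the plane be z = a·E + b·N + c.
Pick B−Pick A: 423a − 121b = −283.5;  Pick C−Pick A: −68a − 98b = 31.3.
Solving gives a = −0.63545, b = 0.12153.
|∇z| = √(a²+b²) = 0.64697, so dip δ = arctan(0.64697) = 32.90°.
True thickness = vertical thickness × cos δ = 28 × cos 32.90° = 23.51 m.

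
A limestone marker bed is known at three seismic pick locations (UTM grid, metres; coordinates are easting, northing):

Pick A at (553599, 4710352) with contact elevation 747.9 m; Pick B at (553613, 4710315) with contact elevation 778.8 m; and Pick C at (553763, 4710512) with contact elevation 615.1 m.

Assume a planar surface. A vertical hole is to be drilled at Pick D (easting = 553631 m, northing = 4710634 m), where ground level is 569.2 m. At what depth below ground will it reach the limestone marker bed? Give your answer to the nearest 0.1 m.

Two edge vectors: Pick A→Pick B = (14, -37, 30.9), Pick A→Pick C = (164, 160, -132.8).
Normal n = (Pick A→Pick B) × (Pick A→Pick C) = (-30.4, 6926.8, 8308).
So ∂z/∂easting = −n_x/n_z = 0.003659124 and ∂z/∂northing = −n_y/n_z = −0.833750602.
Intercept c from Pick A: 747.9 − 2025.69 + 3927258.81 = 3925981.03.
At (553631, 4710634): z_contact = 2025.80 − 3927493.93 + 3925981.03 = 512.90 m.
Depth below ground = 569.2 − 512.90 = 56.3 m.

56.3 m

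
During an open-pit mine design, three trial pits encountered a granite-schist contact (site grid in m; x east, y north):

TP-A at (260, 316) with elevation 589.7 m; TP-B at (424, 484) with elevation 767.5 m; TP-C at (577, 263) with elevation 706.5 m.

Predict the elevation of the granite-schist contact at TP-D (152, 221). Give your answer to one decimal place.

482.0 m

Two edge vectors: TP-A→TP-B = (164, 168, 177.8), TP-A→TP-C = (317, -53, 116.8).
Normal n = (TP-A→TP-B) × (TP-A→TP-C) = (29045.8, 37207.4, -61948).
So ∂z/∂x = −n_x/n_z = 0.46887 and ∂z/∂y = −n_y/n_z = 0.60062.
Intercept c from TP-A: 589.7 − 121.91 − 189.80 = 278.00.
At (152, 221): z = 71.3 + 132.7 + 278.00 = 482.0 m.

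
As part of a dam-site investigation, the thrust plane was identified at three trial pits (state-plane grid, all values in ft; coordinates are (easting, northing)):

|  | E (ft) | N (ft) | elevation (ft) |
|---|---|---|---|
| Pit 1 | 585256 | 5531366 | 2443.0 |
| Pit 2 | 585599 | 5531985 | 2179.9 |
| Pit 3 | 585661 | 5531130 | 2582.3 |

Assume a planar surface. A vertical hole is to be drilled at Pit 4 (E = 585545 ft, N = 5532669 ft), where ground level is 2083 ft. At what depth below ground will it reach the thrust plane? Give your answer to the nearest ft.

225 ft

Let the plane be z = a·E + b·N + c.
Pit 2−Pit 1: 343a + 619b = −263.1;  Pit 3−Pit 1: 405a − 236b = 139.3.
Solving gives a = 0.07277434, b = −0.46536607.
Then c = 2443 − a·585256 − b·5531366 = 2533961.45.
At (585545, 5532669): z_contact = 42612.7 − 2574716.4 + 2533961.45 = 1857.7 ft.
Depth below ground = 2083 − 1857.7 = 225 ft.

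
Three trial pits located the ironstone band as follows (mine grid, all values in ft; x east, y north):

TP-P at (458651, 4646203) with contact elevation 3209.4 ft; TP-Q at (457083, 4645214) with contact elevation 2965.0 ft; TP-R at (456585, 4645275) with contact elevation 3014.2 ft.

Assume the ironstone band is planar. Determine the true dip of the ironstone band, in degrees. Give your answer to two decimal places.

Two edge vectors: TP-P→TP-Q = (-1568, -989, -244.4), TP-P→TP-R = (-2066, -928, -195.2).
Normal n = (TP-P→TP-Q) × (TP-P→TP-R) = (-33750.4, 198856.8, -588170).
So ∂z/∂x = −n_x/n_z = −0.05738 and ∂z/∂y = −n_y/n_z = 0.33809.
Gradient magnitude |∇z| = √(a² + b²) = √(0.00329 + 0.11431) = 0.34293.
True dip = arctan(0.34293) = 18.93°, dipping toward S (azimuth ≈ 170°).

18.93°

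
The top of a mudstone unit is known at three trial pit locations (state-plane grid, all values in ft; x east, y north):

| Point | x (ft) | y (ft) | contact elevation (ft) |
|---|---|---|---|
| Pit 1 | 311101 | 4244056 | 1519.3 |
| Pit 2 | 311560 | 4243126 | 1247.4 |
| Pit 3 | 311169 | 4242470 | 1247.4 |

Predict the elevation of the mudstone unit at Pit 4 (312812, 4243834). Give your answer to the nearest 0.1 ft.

Two edge vectors: Pit 1→Pit 2 = (459, -930, -271.9), Pit 1→Pit 3 = (68, -1586, -271.9).
Normal n = (Pit 1→Pit 2) × (Pit 1→Pit 3) = (-178366.4, 106312.9, -664734).
So ∂z/∂x = −n_x/n_z = −0.268327481 and ∂z/∂y = −n_y/n_z = 0.159932996.
Intercept c from Pit 1: 1519.3 + 83476.95 − 678764.59 = −593768.34.
At (312812, 4243834): z = −83936.1 + 678729.1 − 593768.34 = 1024.7 ft.

1024.7 ft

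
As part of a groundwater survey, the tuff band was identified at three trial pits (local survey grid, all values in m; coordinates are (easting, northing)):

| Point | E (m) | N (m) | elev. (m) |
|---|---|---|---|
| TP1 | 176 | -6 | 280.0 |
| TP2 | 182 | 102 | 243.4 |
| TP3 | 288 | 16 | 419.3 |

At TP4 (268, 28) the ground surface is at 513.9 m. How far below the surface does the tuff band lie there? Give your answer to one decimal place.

126.0 m

Two edge vectors: TP1→TP2 = (6, 108, -36.6), TP1→TP3 = (112, 22, 139.3).
Normal n = (TP1→TP2) × (TP1→TP3) = (15849.6, -4935, -11964).
So ∂z/∂E = −n_x/n_z = 1.32477 and ∂z/∂N = −n_y/n_z = −0.41249.
Intercept c from TP1: 280 − 233.16 − 2.47 = 44.36.
At (268, 28): z_contact = 355.04 − 11.55 + 44.36 = 387.85 m.
Depth below ground = 513.9 − 387.85 = 126.0 m.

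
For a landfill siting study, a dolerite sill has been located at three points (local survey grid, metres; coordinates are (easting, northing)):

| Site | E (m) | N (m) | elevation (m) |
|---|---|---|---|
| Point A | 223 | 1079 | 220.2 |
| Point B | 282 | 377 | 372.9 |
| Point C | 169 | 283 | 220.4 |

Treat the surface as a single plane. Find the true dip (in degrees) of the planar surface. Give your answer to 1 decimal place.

Let the plane be z = a·E + b·N + c.
Point B−Point A: 59a − 702b = 152.7;  Point C−Point A: −54a − 796b = 0.2.
Solving gives a = 1.43049, b = −0.09729.
Gradient magnitude |∇z| = √(a² + b²) = √(2.04631 + 0.00947) = 1.43380.
True dip = arctan(1.43380) = 55.1°, dipping toward W (azimuth ≈ 274°).

55.1°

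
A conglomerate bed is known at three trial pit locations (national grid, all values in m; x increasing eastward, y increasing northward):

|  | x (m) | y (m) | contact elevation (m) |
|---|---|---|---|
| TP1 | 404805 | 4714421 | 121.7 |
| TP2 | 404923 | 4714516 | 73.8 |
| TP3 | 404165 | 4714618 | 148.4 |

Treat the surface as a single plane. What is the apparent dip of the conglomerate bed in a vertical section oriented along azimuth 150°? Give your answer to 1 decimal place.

12.0°

Let the plane be z = a·x + b·y + c.
TP2−TP1: 118a + 95b = −47.9;  TP3−TP1: −640a + 197b = 26.7.
Solving gives a = −0.14246, b = −0.32727.
Unit vector along 150° is (sin 150°, cos 150°) = (0.5000, -0.8660).
Slope in that direction = a·(0.5000) + b·(-0.8660) = 0.21219.
Apparent dip = arctan|0.21219| = 12.0° (true dip is 19.6°, so apparent ≤ true as expected).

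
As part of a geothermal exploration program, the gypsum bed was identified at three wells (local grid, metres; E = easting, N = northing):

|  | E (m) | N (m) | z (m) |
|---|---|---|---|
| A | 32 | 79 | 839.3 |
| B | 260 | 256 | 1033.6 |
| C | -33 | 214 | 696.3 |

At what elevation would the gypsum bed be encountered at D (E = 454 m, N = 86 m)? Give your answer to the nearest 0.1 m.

Two edge vectors: A→B = (228, 177, 194.3), A→C = (-65, 135, -143).
Normal n = (A→B) × (A→C) = (-51541.5, 19974.5, 42285).
So ∂z/∂E = −n_x/n_z = 1.21891 and ∂z/∂N = −n_y/n_z = −0.47238.
Intercept c from A: 839.3 − 39.01 + 37.32 = 837.61.
At (454, 86): z = 553.4 − 40.6 + 837.61 = 1350.4 m.

1350.4 m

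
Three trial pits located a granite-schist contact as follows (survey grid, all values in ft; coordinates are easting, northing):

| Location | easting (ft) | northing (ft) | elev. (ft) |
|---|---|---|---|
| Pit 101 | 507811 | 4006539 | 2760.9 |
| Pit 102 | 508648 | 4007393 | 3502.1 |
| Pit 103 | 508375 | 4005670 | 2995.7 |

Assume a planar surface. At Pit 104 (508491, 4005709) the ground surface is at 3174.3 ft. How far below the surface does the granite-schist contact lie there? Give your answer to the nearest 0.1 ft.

90.4 ft

Two edge vectors: Pit 101→Pit 102 = (837, 854, 741.2), Pit 101→Pit 103 = (564, -869, 234.8).
Normal n = (Pit 101→Pit 102) × (Pit 101→Pit 103) = (844622, 221509.2, -1209009).
So ∂z/∂easting = −n_x/n_z = 0.698606876 and ∂z/∂northing = −n_y/n_z = 0.183215510.
Intercept c from Pit 101: 2760.9 − 354760.26 − 734060.08 = −1086059.44.
At (508491, 4005709): z_contact = 355235.31 + 733908.02 − 1086059.44 = 3083.88 ft.
Depth below ground = 3174.3 − 3083.88 = 90.4 ft.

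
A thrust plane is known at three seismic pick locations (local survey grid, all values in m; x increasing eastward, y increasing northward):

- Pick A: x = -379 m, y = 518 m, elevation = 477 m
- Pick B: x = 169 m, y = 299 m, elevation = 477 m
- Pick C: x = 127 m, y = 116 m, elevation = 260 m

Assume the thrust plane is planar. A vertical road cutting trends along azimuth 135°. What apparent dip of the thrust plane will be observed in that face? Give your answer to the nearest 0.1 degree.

Let the plane be z = a·x + b·y + c.
Pick B−Pick A: 548a − 219b = 0;  Pick C−Pick A: 506a − 402b = −217.
Solving gives a = 0.43407, b = 1.08617.
Unit vector along 135° is (sin 135°, cos 135°) = (0.7071, -0.7071).
Slope in that direction = a·(0.7071) + b·(-0.7071) = −0.46110.
Apparent dip = arctan|0.46110| = 24.8° (true dip is 49.5°, so apparent ≤ true as expected).

24.8°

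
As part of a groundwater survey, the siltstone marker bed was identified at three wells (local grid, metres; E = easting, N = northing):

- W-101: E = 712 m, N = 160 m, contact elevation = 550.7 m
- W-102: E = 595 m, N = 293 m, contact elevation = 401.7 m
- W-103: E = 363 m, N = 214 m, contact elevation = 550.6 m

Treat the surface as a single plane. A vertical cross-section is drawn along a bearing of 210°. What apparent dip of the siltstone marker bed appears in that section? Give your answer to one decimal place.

50.7°

Two edge vectors: W-101→W-102 = (-117, 133, -149), W-101→W-103 = (-349, 54, -0.1).
Normal n = (W-101→W-102) × (W-101→W-103) = (8032.7, 51989.3, 40099).
So ∂z/∂E = −n_x/n_z = −0.20032 and ∂z/∂N = −n_y/n_z = −1.29652.
Unit vector along 210° is (sin 210°, cos 210°) = (-0.5000, -0.8660).
Slope in that direction = a·(-0.5000) + b·(-0.8660) = 1.22298.
Apparent dip = arctan|1.22298| = 50.7° (true dip is 52.7°, so apparent ≤ true as expected).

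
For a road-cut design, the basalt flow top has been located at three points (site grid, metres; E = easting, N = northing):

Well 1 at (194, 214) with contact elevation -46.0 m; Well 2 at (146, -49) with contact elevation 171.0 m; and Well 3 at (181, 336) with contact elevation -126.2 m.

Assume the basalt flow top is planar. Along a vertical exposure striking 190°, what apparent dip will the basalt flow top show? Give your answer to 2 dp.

38.97°

Two edge vectors: Well 1→Well 2 = (-48, -263, 217), Well 1→Well 3 = (-13, 122, -80.2).
Normal n = (Well 1→Well 2) × (Well 1→Well 3) = (-5381.4, -6670.6, -9275).
So ∂z/∂E = −n_x/n_z = −0.58020 and ∂z/∂N = −n_y/n_z = −0.71920.
Unit vector along 190° is (sin 190°, cos 190°) = (-0.1736, -0.9848).
Slope in that direction = a·(-0.1736) + b·(-0.9848) = 0.80903.
Apparent dip = arctan|0.80903| = 38.97° (true dip is 42.7°, so apparent ≤ true as expected).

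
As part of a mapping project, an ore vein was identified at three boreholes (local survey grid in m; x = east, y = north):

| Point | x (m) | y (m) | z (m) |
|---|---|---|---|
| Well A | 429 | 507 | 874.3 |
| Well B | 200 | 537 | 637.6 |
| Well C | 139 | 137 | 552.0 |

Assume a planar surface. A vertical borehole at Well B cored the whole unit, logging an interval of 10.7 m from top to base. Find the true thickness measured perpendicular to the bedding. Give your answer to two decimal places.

7.41 m

Let the plane be z = a·x + b·y + c.
Well B−Well A: −229a + 30b = −236.7;  Well C−Well A: −290a − 370b = −322.3.
Solving gives a = 1.04086, b = 0.05527.
|∇z| = √(a²+b²) = 1.04233, so dip δ = arctan(1.04233) = 46.19°.
True thickness = vertical thickness × cos δ = 10.7 × cos 46.19° = 7.41 m.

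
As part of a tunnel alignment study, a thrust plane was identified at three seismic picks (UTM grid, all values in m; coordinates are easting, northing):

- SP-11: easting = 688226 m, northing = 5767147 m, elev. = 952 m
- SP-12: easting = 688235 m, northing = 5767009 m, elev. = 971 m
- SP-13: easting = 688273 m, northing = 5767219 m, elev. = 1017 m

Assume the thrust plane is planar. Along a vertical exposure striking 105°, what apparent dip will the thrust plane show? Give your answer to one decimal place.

54.7°

Two edge vectors: SP-11→SP-12 = (9, -138, 19), SP-11→SP-13 = (47, 72, 65).
Normal n = (SP-11→SP-12) × (SP-11→SP-13) = (-10338, 308, 7134).
So ∂z/∂easting = −n_x/n_z = 1.44912 and ∂z/∂northing = −n_y/n_z = −0.04317.
Unit vector along 105° is (sin 105°, cos 105°) = (0.9659, -0.2588).
Slope in that direction = a·(0.9659) + b·(-0.2588) = 1.41091.
Apparent dip = arctan|1.41091| = 54.7° (true dip is 55.4°, so apparent ≤ true as expected).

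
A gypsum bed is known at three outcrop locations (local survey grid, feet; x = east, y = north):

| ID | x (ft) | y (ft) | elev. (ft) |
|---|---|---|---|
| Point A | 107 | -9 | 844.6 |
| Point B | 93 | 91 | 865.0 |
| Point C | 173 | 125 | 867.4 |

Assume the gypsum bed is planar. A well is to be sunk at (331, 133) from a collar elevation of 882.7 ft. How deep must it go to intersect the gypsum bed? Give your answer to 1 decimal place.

22.2 ft

Let the plane be z = a·x + b·y + c.
Point B−Point A: −14a + 100b = 20.4;  Point C−Point A: 66a + 134b = 22.8.
Solving gives a = −0.05352, b = 0.19651.
Then c = 844.6 − a·107 − b·-9 = 852.09.
At (331, 133): z_contact = −17.71 + 26.14 + 852.09 = 860.52 ft.
Depth below ground = 882.7 − 860.52 = 22.2 ft.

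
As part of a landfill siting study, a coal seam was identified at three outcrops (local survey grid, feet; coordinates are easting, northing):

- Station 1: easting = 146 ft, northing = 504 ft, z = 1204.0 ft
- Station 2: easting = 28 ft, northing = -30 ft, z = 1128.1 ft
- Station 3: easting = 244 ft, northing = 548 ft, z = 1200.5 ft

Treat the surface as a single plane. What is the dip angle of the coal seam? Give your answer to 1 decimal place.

Let the plane be z = a·easting + b·northing + c.
Station 2−Station 1: −118a − 534b = −75.9;  Station 3−Station 1: 98a + 44b = −3.5.
Solving gives a = −0.11049, b = 0.16655.
Gradient magnitude |∇z| = √(a² + b²) = √(0.01221 + 0.02774) = 0.19987.
True dip = arctan(0.19987) = 11.3°, dipping toward SSE (azimuth ≈ 146°).

11.3°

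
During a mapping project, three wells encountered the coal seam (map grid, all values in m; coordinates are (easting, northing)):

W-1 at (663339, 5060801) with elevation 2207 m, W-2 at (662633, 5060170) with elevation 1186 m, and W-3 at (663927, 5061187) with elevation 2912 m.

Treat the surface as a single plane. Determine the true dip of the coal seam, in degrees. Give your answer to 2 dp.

Two edge vectors: W-1→W-2 = (-706, -631, -1021), W-1→W-3 = (588, 386, 705).
Normal n = (W-1→W-2) × (W-1→W-3) = (-50749, -102618, 98512).
So ∂z/∂E = −n_x/n_z = 0.51516 and ∂z/∂N = −n_y/n_z = 1.04168.
Gradient magnitude |∇z| = √(a² + b²) = √(0.26539 + 1.08510) = 1.16210.
True dip = arctan(1.16210) = 49.29°, dipping toward SSW (azimuth ≈ 206°).

49.29°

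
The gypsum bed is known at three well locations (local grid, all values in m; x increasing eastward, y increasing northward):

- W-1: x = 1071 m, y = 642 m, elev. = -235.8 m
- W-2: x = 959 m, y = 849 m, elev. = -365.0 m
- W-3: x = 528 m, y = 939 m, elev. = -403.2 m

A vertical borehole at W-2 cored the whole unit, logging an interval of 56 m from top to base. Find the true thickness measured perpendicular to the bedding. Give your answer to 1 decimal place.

Let the plane be z = a·x + b·y + c.
W-2−W-1: −112a + 207b = −129.2;  W-3−W-1: −543a + 297b = −167.4.
Solving gives a = −0.04701, b = −0.64959.
|∇z| = √(a²+b²) = 0.65129, so dip δ = arctan(0.65129) = 33.08°.
True thickness = vertical thickness × cos δ = 56 × cos 33.08° = 46.9 m.

46.9 m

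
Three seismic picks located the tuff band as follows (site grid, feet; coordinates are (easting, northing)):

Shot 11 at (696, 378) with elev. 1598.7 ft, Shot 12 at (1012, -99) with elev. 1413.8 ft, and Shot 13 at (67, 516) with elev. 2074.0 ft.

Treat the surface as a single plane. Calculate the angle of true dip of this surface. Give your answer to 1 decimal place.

38.5°

Two edge vectors: Shot 11→Shot 12 = (316, -477, -184.9), Shot 11→Shot 13 = (-629, 138, 475.3).
Normal n = (Shot 11→Shot 12) × (Shot 11→Shot 13) = (-201201.9, -33892.7, -256425).
So ∂z/∂E = −n_x/n_z = −0.78464 and ∂z/∂N = −n_y/n_z = −0.13217.
Gradient magnitude |∇z| = √(a² + b²) = √(0.61566 + 0.01747) = 0.79570.
True dip = arctan(0.79570) = 38.5°, dipping toward E (azimuth ≈ 080°).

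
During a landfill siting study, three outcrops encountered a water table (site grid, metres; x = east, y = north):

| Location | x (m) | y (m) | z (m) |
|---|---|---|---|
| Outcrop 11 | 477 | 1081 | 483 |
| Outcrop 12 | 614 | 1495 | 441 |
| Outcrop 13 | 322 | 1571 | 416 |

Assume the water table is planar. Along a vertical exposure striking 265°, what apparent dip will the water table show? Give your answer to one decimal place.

Two edge vectors: Outcrop 11→Outcrop 12 = (137, 414, -42), Outcrop 11→Outcrop 13 = (-155, 490, -67).
Normal n = (Outcrop 11→Outcrop 12) × (Outcrop 11→Outcrop 13) = (-7158, 15689, 131300).
So ∂z/∂x = −n_x/n_z = 0.05452 and ∂z/∂y = −n_y/n_z = −0.11949.
Unit vector along 265° is (sin 265°, cos 265°) = (-0.9962, -0.0872).
Slope in that direction = a·(-0.9962) + b·(-0.0872) = −0.04389.
Apparent dip = arctan|0.04389| = 2.5° (true dip is 7.5°, so apparent ≤ true as expected).

2.5°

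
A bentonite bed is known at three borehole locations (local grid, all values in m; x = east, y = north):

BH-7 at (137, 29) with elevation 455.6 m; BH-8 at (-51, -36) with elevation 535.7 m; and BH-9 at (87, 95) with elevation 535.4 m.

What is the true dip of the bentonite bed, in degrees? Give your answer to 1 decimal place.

44.1°

Two edge vectors: BH-7→BH-8 = (-188, -65, 80.1), BH-7→BH-9 = (-50, 66, 79.8).
Normal n = (BH-7→BH-8) × (BH-7→BH-9) = (-10473.6, 10997.4, -15658).
So ∂z/∂x = −n_x/n_z = −0.66890 and ∂z/∂y = −n_y/n_z = 0.70235.
Gradient magnitude |∇z| = √(a² + b²) = √(0.44742 + 0.49330) = 0.96991.
True dip = arctan(0.96991) = 44.1°, dipping toward SE (azimuth ≈ 136°).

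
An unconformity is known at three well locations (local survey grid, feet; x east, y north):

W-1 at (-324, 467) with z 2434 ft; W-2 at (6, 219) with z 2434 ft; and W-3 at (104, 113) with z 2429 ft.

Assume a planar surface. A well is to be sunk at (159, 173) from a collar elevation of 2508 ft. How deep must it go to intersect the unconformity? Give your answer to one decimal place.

Two edge vectors: W-1→W-2 = (330, -248, 0), W-1→W-3 = (428, -354, -5).
Normal n = (W-1→W-2) × (W-1→W-3) = (1240, 1650, -10676).
So ∂z/∂x = −n_x/n_z = 0.11615 and ∂z/∂y = −n_y/n_z = 0.15455.
Intercept c from W-1: 2434 + 37.63 − 72.18 = 2399.46.
At (159, 173): z_contact = 18.47 + 26.74 + 2399.46 = 2444.66 ft.
Depth below ground = 2508 − 2444.66 = 63.3 ft.

63.3 ft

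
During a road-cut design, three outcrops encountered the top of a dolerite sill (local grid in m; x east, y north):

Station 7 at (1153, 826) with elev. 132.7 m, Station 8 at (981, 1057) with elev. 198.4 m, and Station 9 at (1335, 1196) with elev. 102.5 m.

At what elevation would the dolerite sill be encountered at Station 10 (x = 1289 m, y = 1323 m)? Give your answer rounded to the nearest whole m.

124 m

Let the plane be z = a·x + b·y + c.
Station 8−Station 7: −172a + 231b = 65.7;  Station 9−Station 7: 182a + 370b = −30.2.
Solving gives a = −0.29603, b = 0.06399.
Then c = 132.7 − a·1153 − b·826 = 421.17.
At (1289, 1323): z = −381.6 + 84.7 + 421.17 = 124.2 m.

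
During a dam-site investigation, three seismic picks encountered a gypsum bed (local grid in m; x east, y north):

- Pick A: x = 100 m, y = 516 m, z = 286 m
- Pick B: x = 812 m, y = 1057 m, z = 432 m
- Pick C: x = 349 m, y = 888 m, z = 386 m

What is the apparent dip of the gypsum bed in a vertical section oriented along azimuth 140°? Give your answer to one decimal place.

11.5°

Two edge vectors: Pick A→Pick B = (712, 541, 146), Pick A→Pick C = (249, 372, 100).
Normal n = (Pick A→Pick B) × (Pick A→Pick C) = (-212, -34846, 130155).
So ∂z/∂x = −n_x/n_z = 0.00163 and ∂z/∂y = −n_y/n_z = 0.26773.
Unit vector along 140° is (sin 140°, cos 140°) = (0.6428, -0.7660).
Slope in that direction = a·(0.6428) + b·(-0.7660) = −0.20404.
Apparent dip = arctan|0.20404| = 11.5° (true dip is 15.0°, so apparent ≤ true as expected).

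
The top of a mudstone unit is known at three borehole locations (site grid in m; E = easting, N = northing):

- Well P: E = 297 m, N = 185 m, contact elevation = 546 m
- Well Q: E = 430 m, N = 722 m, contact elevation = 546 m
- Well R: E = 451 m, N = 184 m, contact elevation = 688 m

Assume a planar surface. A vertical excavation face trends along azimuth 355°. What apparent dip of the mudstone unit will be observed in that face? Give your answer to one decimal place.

Let the plane be z = a·E + b·N + c.
Well Q−Well P: 133a + 537b = 0;  Well R−Well P: 154a − 1b = 142.
Solving gives a = 0.92060, b = −0.22801.
Unit vector along 355° is (sin 355°, cos 355°) = (-0.0872, 0.9962).
Slope in that direction = a·(-0.0872) + b·(0.9962) = −0.30737.
Apparent dip = arctan|0.30737| = 17.1° (true dip is 43.5°, so apparent ≤ true as expected).

17.1°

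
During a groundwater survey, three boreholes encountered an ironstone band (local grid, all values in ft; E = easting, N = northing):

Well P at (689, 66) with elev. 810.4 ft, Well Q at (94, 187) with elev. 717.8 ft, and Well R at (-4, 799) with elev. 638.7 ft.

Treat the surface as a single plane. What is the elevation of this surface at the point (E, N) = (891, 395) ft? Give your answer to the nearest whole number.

802 ft

Let the plane be z = a·E + b·N + c.
Well Q−Well P: −595a + 121b = −92.6;  Well R−Well P: −693a + 733b = −171.7.
Solving gives a = 0.13370, b = −0.10784.
Then c = 810.4 − a·689 − b·66 = 725.40.
At (891, 395): z = 119.1 − 42.6 + 725.40 = 801.9 ft.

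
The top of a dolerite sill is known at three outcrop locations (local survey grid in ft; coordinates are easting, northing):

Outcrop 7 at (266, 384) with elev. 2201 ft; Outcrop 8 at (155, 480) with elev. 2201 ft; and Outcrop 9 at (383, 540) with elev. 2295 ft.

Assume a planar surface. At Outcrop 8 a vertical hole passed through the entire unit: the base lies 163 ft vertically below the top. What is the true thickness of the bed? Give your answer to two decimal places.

146.76 ft

Let the plane be z = a·easting + b·northing + c.
Outcrop 8−Outcrop 7: −111a + 96b = 0;  Outcrop 9−Outcrop 7: 117a + 156b = 94.
Solving gives a = 0.31610, b = 0.36549.
|∇z| = √(a²+b²) = 0.48322, so dip δ = arctan(0.48322) = 25.79°.
True thickness = vertical thickness × cos δ = 163 × cos 25.79° = 146.76 ft.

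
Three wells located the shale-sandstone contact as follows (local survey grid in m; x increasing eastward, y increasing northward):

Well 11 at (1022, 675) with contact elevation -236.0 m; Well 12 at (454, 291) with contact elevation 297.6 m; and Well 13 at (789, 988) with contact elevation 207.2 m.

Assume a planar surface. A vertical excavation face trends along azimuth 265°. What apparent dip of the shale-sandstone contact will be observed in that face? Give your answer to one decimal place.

50.6°

Two edge vectors: Well 11→Well 12 = (-568, -384, 533.6), Well 11→Well 13 = (-233, 313, 443.2).
Normal n = (Well 11→Well 12) × (Well 11→Well 13) = (-337205.6, 127408.8, -267256).
So ∂z/∂x = −n_x/n_z = −1.26173 and ∂z/∂y = −n_y/n_z = 0.47673.
Unit vector along 265° is (sin 265°, cos 265°) = (-0.9962, -0.0872).
Slope in that direction = a·(-0.9962) + b·(-0.0872) = 1.21538.
Apparent dip = arctan|1.21538| = 50.6° (true dip is 53.4°, so apparent ≤ true as expected).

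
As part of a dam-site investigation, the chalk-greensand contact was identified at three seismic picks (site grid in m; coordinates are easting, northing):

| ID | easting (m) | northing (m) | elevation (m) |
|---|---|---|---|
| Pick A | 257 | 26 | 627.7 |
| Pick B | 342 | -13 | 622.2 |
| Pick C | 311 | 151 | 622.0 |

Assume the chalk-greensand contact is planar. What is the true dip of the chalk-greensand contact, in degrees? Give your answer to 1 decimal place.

4.2°

Let the plane be z = a·easting + b·northing + c.
Pick B−Pick A: 85a − 39b = −5.5;  Pick C−Pick A: 54a + 125b = −5.7.
Solving gives a = −0.07146, b = −0.01473.
Gradient magnitude |∇z| = √(a² + b²) = √(0.00511 + 0.00022) = 0.07297.
True dip = arctan(0.07297) = 4.2°, dipping toward ENE (azimuth ≈ 078°).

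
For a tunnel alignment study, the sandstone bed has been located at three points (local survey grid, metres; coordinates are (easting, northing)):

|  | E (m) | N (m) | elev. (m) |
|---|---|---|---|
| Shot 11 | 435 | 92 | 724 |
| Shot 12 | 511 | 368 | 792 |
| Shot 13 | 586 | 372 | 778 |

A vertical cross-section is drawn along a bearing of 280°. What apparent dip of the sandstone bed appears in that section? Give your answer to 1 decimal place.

14.2°

Two edge vectors: Shot 11→Shot 12 = (76, 276, 68), Shot 11→Shot 13 = (151, 280, 54).
Normal n = (Shot 11→Shot 12) × (Shot 11→Shot 13) = (-4136, 6164, -20396).
So ∂z/∂E = −n_x/n_z = −0.20278 and ∂z/∂N = −n_y/n_z = 0.30222.
Unit vector along 280° is (sin 280°, cos 280°) = (-0.9848, 0.1736).
Slope in that direction = a·(-0.9848) + b·(0.1736) = 0.25218.
Apparent dip = arctan|0.25218| = 14.2° (true dip is 20.0°, so apparent ≤ true as expected).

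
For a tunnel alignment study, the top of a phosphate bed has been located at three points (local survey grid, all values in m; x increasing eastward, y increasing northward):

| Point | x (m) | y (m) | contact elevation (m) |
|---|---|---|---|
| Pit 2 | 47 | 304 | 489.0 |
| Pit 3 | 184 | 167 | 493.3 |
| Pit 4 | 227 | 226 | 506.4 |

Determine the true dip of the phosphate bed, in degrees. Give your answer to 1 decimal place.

Two edge vectors: Pit 2→Pit 3 = (137, -137, 4.3), Pit 2→Pit 4 = (180, -78, 17.4).
Normal n = (Pit 2→Pit 3) × (Pit 2→Pit 4) = (-2048.4, -1609.8, 13974).
So ∂z/∂x = −n_x/n_z = 0.14659 and ∂z/∂y = −n_y/n_z = 0.11520.
Gradient magnitude |∇z| = √(a² + b²) = √(0.02149 + 0.01327) = 0.18644.
True dip = arctan(0.18644) = 10.6°, dipping toward SW (azimuth ≈ 232°).

10.6°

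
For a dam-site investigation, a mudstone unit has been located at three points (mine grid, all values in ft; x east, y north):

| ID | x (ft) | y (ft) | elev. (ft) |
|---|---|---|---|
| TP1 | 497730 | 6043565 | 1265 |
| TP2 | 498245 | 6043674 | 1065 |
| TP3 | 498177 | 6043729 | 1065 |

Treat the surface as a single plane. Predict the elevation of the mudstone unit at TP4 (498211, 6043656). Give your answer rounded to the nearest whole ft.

Two edge vectors: TP1→TP2 = (515, 109, -200), TP1→TP3 = (447, 164, -200).
Normal n = (TP1→TP2) × (TP1→TP3) = (11000, 13600, 35737).
So ∂z/∂x = −n_x/n_z = −0.30780424 and ∂z/∂y = −n_y/n_z = −0.38055797.
Intercept c from TP1: 1265 + 153203.40 + 2299926.80 = 2454395.20.
At (498211, 6043656): z = −153351.5 − 2299961.4 + 2454395.20 = 1082.3 ft.

1082 ft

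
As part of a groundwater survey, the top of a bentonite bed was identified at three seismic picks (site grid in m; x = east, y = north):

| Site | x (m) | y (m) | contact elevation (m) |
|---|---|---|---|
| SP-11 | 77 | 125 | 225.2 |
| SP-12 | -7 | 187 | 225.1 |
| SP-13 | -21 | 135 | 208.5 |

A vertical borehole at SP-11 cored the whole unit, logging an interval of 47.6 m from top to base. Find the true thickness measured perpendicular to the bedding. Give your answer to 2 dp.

45.18 m

Let the plane be z = a·x + b·y + c.
SP-12−SP-11: −84a + 62b = −0.1;  SP-13−SP-11: −98a + 10b = −16.7.
Solving gives a = 0.19756, b = 0.26604.
|∇z| = √(a²+b²) = 0.33137, so dip δ = arctan(0.33137) = 18.33°.
True thickness = vertical thickness × cos δ = 47.6 × cos 18.33° = 45.18 m.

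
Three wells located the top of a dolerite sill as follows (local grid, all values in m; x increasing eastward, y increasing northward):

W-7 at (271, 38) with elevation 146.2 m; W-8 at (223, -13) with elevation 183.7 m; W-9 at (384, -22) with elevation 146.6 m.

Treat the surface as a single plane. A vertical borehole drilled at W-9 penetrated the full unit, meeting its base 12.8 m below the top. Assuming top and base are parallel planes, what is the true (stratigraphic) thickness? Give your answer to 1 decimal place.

11.2 m

Let the plane be z = a·x + b·y + c.
W-8−W-7: −48a − 51b = 37.5;  W-9−W-7: 113a − 60b = 0.4.
Solving gives a = −0.25797, b = −0.49250.
|∇z| = √(a²+b²) = 0.55597, so dip δ = arctan(0.55597) = 29.07°.
True thickness = vertical thickness × cos δ = 12.8 × cos 29.07° = 11.2 m.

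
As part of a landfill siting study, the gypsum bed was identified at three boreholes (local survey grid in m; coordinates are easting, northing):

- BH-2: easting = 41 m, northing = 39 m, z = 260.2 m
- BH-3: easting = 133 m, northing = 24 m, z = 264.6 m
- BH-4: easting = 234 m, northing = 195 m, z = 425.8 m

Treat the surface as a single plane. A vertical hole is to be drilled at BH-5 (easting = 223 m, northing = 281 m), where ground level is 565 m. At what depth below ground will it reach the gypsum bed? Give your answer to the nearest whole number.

Two edge vectors: BH-2→BH-3 = (92, -15, 4.4), BH-2→BH-4 = (193, 156, 165.6).
Normal n = (BH-2→BH-3) × (BH-2→BH-4) = (-3170.4, -14386, 17247).
So ∂z/∂easting = −n_x/n_z = 0.18382 and ∂z/∂northing = −n_y/n_z = 0.83412.
Intercept c from BH-2: 260.2 − 7.54 − 32.53 = 220.13.
At (223, 281): z_contact = 41.0 + 234.4 + 220.13 = 495.5 m.
Depth below ground = 565 − 495.5 = 69 m.

69 m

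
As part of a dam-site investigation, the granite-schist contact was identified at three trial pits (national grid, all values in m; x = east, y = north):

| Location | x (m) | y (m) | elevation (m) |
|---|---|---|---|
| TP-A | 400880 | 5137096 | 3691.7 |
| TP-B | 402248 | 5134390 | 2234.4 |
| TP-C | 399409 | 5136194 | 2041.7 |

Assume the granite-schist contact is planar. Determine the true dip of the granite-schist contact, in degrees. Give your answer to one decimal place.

46.1°

Two edge vectors: TP-A→TP-B = (1368, -2706, -1457.3), TP-A→TP-C = (-1471, -902, -1650).
Normal n = (TP-A→TP-B) × (TP-A→TP-C) = (3150415.4, 4400888.3, -5214462).
So ∂z/∂x = −n_x/n_z = 0.60417 and ∂z/∂y = −n_y/n_z = 0.84398.
Gradient magnitude |∇z| = √(a² + b²) = √(0.36502 + 0.71230) = 1.03794.
True dip = arctan(1.03794) = 46.1°, dipping toward SW (azimuth ≈ 216°).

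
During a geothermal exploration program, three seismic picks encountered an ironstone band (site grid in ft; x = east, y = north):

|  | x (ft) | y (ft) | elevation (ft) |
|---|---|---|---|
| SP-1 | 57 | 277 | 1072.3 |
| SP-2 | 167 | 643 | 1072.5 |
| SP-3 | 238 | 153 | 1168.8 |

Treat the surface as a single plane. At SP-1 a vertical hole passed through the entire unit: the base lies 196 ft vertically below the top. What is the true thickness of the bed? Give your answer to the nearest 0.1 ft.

Let the plane be z = a·x + b·y + c.
SP-2−SP-1: 110a + 366b = 0.2;  SP-3−SP-1: 181a − 124b = 96.5.
Solving gives a = 0.44243, b = −0.13242.
|∇z| = √(a²+b²) = 0.46182, so dip δ = arctan(0.46182) = 24.79°.
True thickness = vertical thickness × cos δ = 196 × cos 24.79° = 177.9 ft.

177.9 ft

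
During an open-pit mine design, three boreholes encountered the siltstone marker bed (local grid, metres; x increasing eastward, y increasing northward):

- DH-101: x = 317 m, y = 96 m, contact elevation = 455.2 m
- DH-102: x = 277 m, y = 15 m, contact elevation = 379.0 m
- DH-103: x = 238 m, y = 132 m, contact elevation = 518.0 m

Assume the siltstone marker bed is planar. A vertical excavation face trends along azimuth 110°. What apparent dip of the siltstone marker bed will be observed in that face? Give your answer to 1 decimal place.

Two edge vectors: DH-101→DH-102 = (-40, -81, -76.2), DH-101→DH-103 = (-79, 36, 62.8).
Normal n = (DH-101→DH-102) × (DH-101→DH-103) = (-2343.6, 8531.8, -7839).
So ∂z/∂x = −n_x/n_z = −0.29897 and ∂z/∂y = −n_y/n_z = 1.08838.
Unit vector along 110° is (sin 110°, cos 110°) = (0.9397, -0.3420).
Slope in that direction = a·(0.9397) + b·(-0.3420) = −0.65318.
Apparent dip = arctan|0.65318| = 33.2° (true dip is 48.5°, so apparent ≤ true as expected).

33.2°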